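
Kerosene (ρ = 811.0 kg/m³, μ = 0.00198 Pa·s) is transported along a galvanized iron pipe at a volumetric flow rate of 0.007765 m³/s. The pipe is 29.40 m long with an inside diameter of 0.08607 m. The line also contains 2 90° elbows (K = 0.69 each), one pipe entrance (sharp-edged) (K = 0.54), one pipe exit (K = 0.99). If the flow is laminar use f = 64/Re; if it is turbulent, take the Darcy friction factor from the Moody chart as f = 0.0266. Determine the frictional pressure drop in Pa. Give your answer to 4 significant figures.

ΔP ≈ 8664 Pa

Cross-sectional area A = πD²/4 = π(0.08607)²/4 = 0.005818 m²; mean velocity V = Q/A = 0.007765/0.005818 = 1.335 m/s.
Reynolds number Re = ρVD/μ = 811 · 1.335 · 0.08607 / 0.00198 = 4.705e+04.
Re > 4000 → turbulent; use the Moody-chart value f = 0.0266.
Total minor-loss coefficient ΣK = 2·0.69 + 1·0.54 + 1·0.99 = 2.91.
ΔP = [f·L/D + ΣK]·(ρV²/2) = [0.0266·29.4/0.08607 + 2.91]·(811·1.335²/2) = [9.086 + 2.91]·722.2 = 8664 Pa.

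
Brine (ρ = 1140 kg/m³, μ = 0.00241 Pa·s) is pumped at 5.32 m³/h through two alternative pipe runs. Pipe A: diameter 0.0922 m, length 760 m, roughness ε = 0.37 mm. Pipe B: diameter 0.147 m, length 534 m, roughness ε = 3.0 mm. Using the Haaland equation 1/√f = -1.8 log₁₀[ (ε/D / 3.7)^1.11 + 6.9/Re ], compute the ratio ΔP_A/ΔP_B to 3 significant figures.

ΔP_A/ΔP_B ≈ 9.73

Pipe A: V = Q/A = 0.001478/0.006677 = 0.2213 m/s; Re = 9653; ε/D = 0.00401; Haaland → f = 0.03642; ΔP_A = f(L/D)(ρV²/2) = 8382 Pa.
Pipe B: V = Q/A = 0.001478/0.01697 = 0.08707 m/s; Re = 6055; ε/D = 0.0204; Haaland → f = 0.05489; ΔP_B = f(L/D)(ρV²/2) = 861.7 Pa.
ΔP_A/ΔP_B = 8382/861.7 = 9.73.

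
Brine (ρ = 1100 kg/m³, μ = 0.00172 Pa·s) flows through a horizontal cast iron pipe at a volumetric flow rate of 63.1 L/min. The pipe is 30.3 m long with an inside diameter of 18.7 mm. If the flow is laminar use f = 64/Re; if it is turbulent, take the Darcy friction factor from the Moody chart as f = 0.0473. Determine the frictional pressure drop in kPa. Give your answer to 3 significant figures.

Q = 63.1 L/min = 63.1/60000 = 0.001052 m³/s.
Cross-sectional area A = πD²/4 = π(0.0187)²/4 = 0.0002746 m²; mean velocity V = Q/A = 0.001052/0.0002746 = 3.829 m/s.
Reynolds number Re = ρVD/μ = 1100 · 3.829 · 0.0187 / 0.00172 = 4.579e+04.
Re > 4000 → turbulent; use the Moody-chart value f = 0.0473.
Darcy-Weisbach: ΔP = f(L/D)(ρV²/2) = 0.0473·(30.3/0.0187)·(1100·3.829²/2) = 0.0473·1620·8064 = 6.181e+05 Pa.
ΔP = 6.181e+05 Pa = 618 kPa.

ΔP ≈ 618 kPa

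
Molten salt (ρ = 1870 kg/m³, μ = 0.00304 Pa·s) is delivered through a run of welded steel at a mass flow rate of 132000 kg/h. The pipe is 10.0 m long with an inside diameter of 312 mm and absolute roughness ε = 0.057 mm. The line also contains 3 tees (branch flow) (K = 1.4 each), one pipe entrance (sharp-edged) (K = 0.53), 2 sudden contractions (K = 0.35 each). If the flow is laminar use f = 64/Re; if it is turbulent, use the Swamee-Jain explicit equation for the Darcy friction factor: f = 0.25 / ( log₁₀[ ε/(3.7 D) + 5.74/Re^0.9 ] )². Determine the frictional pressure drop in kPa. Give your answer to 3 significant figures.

ΔP ≈ 0.376 kPa

ṁ = 132000 kg/h = 132000/3600 = 36.67 kg/s.
A = πD²/4 = π(0.312)²/4 = 0.07645 m²; mean velocity V = ṁ/(ρA) = 36.67/(1870 · 0.07645) = 0.2565 m/s.
Reynolds number Re = ρVD/μ = 1870 · 0.2565 · 0.312 / 0.00304 = 4.922e+04.
Re > 4000 → turbulent. Relative roughness ε/D = 5.7e-05/0.312 = 0.000183. Swamee-Jain: f = 0.25/(log₁₀[0.000183/3.7 + 5.74/4.922e+04^0.9])² = 0.25/(log₁₀[4.94e-05 + 0.000344])² = 0.25/(-3.406)² = 0.02155.
Total minor-loss coefficient ΣK = 3·1.4 + 1·0.53 + 2·0.35 = 5.43.
ΔP = [f·L/D + ΣK]·(ρV²/2) = [0.02155·10/0.312 + 5.43]·(1870·0.2565²/2) = [0.6908 + 5.43]·61.5 = 376.4 Pa.
ΔP = 376.4 Pa = 0.376 kPa.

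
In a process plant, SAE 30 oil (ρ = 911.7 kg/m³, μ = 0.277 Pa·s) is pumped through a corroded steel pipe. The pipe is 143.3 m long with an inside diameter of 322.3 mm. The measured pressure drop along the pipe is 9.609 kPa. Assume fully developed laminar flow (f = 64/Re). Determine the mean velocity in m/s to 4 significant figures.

V ≈ 0.7858 m/s

For laminar flow, f = 64/Re with Re = ρVD/μ, so Darcy-Weisbach reduces to ΔP = 32μLV/D². Solving for V: V = ΔP·D²/(32μL) = 9609·(0.3223)²/(32·0.277·143.3) = 0.7858 m/s.
Check: Re = ρVD/μ = 911.7·0.7858·0.3223/0.277 = 833.6 < 2300, so the laminar assumption holds.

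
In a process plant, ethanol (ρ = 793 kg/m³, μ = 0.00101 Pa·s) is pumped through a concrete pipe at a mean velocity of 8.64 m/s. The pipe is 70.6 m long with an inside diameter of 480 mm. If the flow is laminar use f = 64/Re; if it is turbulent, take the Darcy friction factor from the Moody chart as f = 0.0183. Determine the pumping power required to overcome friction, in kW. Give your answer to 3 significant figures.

P ≈ 125 kW

Reynolds number Re = ρVD/μ = 793 · 8.64 · 0.48 / 0.00101 = 3.256e+06.
Re > 4000 → turbulent; use the Moody-chart value f = 0.0183.
Darcy-Weisbach: ΔP = f(L/D)(ρV²/2) = 0.0183·(70.6/0.48)·(793·8.64²/2) = 0.0183·147.1·2.96e+04 = 7.967e+04 Pa.
Q = V·A = 8.64·0.181 = 1.563 m³/s.
Pumping power P = QΔP = 1.563·7.967e+04 = 124600 W = 125 kW.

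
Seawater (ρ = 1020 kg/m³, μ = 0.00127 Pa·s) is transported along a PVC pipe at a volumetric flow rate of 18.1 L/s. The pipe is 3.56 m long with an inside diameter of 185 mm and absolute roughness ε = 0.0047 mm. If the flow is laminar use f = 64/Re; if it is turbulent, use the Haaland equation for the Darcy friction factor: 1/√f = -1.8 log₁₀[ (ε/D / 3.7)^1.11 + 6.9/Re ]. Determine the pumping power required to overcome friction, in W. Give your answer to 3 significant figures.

Q = 18.1 L/s = 18.1/1000 = 0.0181 m³/s.
Cross-sectional area A = πD²/4 = π(0.185)²/4 = 0.02688 m²; mean velocity V = Q/A = 0.0181/0.02688 = 0.6734 m/s.
Reynolds number Re = ρVD/μ = 1020 · 0.6734 · 0.185 / 0.00127 = 1e+05.
Re > 4000 → turbulent. Relative roughness ε/D = 4.7e-06/0.185 = 2.54e-05. Haaland: 1/√f = -1.8 log₁₀[(2.54e-05/3.7)^1.11 + 6.9/1e+05] = -1.8 log₁₀[1.86e-06 + 6.9e-05] = 7.47, so f = 0.01792.
Darcy-Weisbach: ΔP = f(L/D)(ρV²/2) = 0.01792·(3.56/0.185)·(1020·0.6734²/2) = 0.01792·19.24·231.2 = 79.75 Pa.
Pumping power P = QΔP = 0.0181·79.75 = 1.443 W = 1.44 W.

P ≈ 1.44 W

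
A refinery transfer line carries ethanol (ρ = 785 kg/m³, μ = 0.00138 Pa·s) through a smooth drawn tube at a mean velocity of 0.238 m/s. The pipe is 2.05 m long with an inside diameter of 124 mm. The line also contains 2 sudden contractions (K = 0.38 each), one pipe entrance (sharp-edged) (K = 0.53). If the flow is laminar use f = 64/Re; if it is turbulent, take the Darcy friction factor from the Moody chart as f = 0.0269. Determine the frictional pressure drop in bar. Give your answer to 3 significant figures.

ΔP ≈ 3.86×10^-4 bar

Reynolds number Re = ρVD/μ = 785 · 0.238 · 0.124 / 0.00138 = 1.679e+04.
Re > 4000 → turbulent; use the Moody-chart value f = 0.0269.
Total minor-loss coefficient ΣK = 2·0.38 + 1·0.53 = 1.29.
ΔP = [f·L/D + ΣK]·(ρV²/2) = [0.0269·2.05/0.124 + 1.29]·(785·0.238²/2) = [0.4447 + 1.29]·22.23 = 38.57 Pa.
ΔP = 38.57 Pa = 3.86×10^-4 bar.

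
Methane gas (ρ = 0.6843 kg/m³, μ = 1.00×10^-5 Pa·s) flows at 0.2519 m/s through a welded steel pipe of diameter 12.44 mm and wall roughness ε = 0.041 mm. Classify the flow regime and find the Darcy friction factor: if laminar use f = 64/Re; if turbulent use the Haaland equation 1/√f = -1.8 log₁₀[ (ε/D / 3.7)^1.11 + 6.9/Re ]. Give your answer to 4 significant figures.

f ≈ 0.2985

Re = ρVD/μ = 0.6843·0.2519·0.01244/1e-05 = 214.4.
Re < 2300 → laminar, so f = 64/Re = 0.2985 (roughness is irrelevant in laminar flow).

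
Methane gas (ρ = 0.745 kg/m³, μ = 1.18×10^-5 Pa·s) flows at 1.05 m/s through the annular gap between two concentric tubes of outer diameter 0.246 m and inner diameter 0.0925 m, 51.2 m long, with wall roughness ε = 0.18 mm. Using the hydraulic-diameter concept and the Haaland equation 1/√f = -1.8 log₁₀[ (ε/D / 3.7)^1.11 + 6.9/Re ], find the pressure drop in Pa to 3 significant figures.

Hydraulic diameter D_h = 4A/P = D_o - D_i = 0.246 - 0.0925 = 0.1535 m.
Re = ρVD_h/μ = 0.745·1.05·0.1535/1.18e-05 = 1.018e+04.
ε/D_h = 0.00018/0.1535 = 0.00117; Haaland gives 1/√f = -1.8 log₁₀[0.000131+0.000678] = 5.566, so f = 0.03228.
ΔP = f(L/D_h)(ρV²/2) = 0.03228·51.2/0.1535·0.4107 = 4.422 Pa.

ΔP ≈ 4.42 Pa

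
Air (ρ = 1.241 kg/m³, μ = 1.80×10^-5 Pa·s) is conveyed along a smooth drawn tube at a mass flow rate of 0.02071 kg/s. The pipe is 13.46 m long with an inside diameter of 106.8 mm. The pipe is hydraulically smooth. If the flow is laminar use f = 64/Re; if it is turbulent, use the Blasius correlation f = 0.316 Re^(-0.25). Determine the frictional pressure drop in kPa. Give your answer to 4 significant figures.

A = πD²/4 = π(0.1068)²/4 = 0.008958 m²; mean velocity V = ṁ/(ρA) = 0.02071/(1.241 · 0.008958) = 1.863 m/s.
Reynolds number Re = ρVD/μ = 1.241 · 1.863 · 0.1068 / 1.8e-05 = 1.372e+04.
Re > 4000 → turbulent. Smooth-pipe (Blasius): f = 0.316 Re^(-0.25) = 0.316/(1.372e+04)^0.25 = 0.0292.
Darcy-Weisbach: ΔP = f(L/D)(ρV²/2) = 0.0292·(13.46/0.1068)·(1.241·1.863²/2) = 0.0292·126·2.153 = 7.924 Pa.
ΔP = 7.924 Pa = 0.007924 kPa.

ΔP ≈ 0.007924 kPa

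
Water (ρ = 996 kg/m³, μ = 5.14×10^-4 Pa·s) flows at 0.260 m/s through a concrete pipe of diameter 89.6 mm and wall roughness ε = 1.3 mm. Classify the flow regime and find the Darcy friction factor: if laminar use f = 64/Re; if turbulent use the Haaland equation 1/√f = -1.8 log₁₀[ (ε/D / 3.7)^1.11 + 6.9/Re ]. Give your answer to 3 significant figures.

f ≈ 0.0442

Re = ρVD/μ = 996·0.26·0.0896/0.000514 = 4.514e+04.
Re > 4000 → turbulent. ε/D = 0.0013/0.0896 = 0.0145; Haaland: 1/√f = -1.8 log₁₀[0.00213 + 0.000153] = 4.754, so f = 0.04424.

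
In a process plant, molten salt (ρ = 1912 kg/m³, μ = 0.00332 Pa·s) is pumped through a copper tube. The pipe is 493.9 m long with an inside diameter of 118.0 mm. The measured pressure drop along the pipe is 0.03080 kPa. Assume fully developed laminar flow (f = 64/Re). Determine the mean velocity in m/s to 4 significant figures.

For laminar flow, f = 64/Re with Re = ρVD/μ, so Darcy-Weisbach reduces to ΔP = 32μLV/D². Solving for V: V = ΔP·D²/(32μL) = 30.8·(0.118)²/(32·0.00332·493.9) = 0.008173 m/s.
Check: Re = ρVD/μ = 1912·0.008173·0.118/0.00332 = 555.4 < 2300, so the laminar assumption holds.

V ≈ 0.008173 m/s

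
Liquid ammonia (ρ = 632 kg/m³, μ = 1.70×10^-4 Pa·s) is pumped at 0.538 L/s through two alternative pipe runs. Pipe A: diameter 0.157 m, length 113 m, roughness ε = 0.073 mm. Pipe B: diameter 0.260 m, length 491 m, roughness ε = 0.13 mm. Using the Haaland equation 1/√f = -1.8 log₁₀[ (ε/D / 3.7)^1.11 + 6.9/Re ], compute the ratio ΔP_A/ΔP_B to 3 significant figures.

Pipe A: V = Q/A = 0.000538/0.01936 = 0.02779 m/s; Re = 1.622e+04; ε/D = 0.000465; Haaland → f = 0.0279; ΔP_A = f(L/D)(ρV²/2) = 4.901 Pa.
Pipe B: V = Q/A = 0.000538/0.05309 = 0.01013 m/s; Re = 9795; ε/D = 0.0005; Haaland → f = 0.03167; ΔP_B = f(L/D)(ρV²/2) = 1.94 Pa.
ΔP_A/ΔP_B = 4.901/1.94 = 2.53.

ΔP_A/ΔP_B ≈ 2.53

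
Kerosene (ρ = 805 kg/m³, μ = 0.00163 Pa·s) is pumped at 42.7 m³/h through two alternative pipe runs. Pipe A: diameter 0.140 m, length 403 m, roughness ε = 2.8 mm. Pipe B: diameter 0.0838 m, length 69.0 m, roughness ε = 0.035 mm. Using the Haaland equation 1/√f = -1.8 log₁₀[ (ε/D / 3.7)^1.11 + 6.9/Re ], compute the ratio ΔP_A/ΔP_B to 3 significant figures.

ΔP_A/ΔP_B ≈ 1.11

Pipe A: V = Q/A = 0.01186/0.01539 = 0.7705 m/s; Re = 5.327e+04; ε/D = 0.02; Haaland → f = 0.04944; ΔP_A = f(L/D)(ρV²/2) = 3.401e+04 Pa.
Pipe B: V = Q/A = 0.01186/0.005515 = 2.151 m/s; Re = 8.9e+04; ε/D = 0.000418; Haaland → f = 0.02004; ΔP_B = f(L/D)(ρV²/2) = 3.072e+04 Pa.
ΔP_A/ΔP_B = 3.401e+04/3.072e+04 = 1.11.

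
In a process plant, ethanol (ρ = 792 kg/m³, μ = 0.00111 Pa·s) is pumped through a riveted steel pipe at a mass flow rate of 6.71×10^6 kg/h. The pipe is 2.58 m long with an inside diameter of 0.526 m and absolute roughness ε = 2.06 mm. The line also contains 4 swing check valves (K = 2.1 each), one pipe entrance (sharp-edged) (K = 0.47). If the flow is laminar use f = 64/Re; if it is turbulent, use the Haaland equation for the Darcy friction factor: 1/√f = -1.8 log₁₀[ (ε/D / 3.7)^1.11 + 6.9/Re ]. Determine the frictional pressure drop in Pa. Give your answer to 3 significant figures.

ΔP ≈ 418000 Pa

ṁ = 6.71×10^6 kg/h = 6.71×10^6/3600 = 1864 kg/s.
A = πD²/4 = π(0.526)²/4 = 0.2173 m²; mean velocity V = ṁ/(ρA) = 1864/(792 · 0.2173) = 10.83 m/s.
Reynolds number Re = ρVD/μ = 792 · 10.83 · 0.526 / 0.00111 = 4.065e+06.
Re > 4000 → turbulent. Relative roughness ε/D = 0.00206/0.526 = 0.00392. Haaland: 1/√f = -1.8 log₁₀[(0.00392/3.7)^1.11 + 6.9/4.065e+06] = -1.8 log₁₀[0.000498 + 1.7e-06] = 5.942, so f = 0.02832.
Total minor-loss coefficient ΣK = 4·2.1 + 1·0.47 = 8.87.
ΔP = [f·L/D + ΣK]·(ρV²/2) = [0.02832·2.58/0.526 + 8.87]·(792·10.83²/2) = [0.1389 + 8.87]·4.645e+04 = 4.184e+05 Pa.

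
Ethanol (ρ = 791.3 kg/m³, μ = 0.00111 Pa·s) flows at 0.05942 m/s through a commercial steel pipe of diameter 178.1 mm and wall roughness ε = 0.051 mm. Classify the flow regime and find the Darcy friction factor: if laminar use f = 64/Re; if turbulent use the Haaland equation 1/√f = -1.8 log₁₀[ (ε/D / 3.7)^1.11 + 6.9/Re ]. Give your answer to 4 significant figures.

f ≈ 0.03371

Re = ρVD/μ = 791.3·0.05942·0.1781/0.00111 = 7544.
Re > 4000 → turbulent. ε/D = 5.1e-05/0.1781 = 0.000286; Haaland: 1/√f = -1.8 log₁₀[2.73e-05 + 0.000915] = 5.447, so f = 0.03371.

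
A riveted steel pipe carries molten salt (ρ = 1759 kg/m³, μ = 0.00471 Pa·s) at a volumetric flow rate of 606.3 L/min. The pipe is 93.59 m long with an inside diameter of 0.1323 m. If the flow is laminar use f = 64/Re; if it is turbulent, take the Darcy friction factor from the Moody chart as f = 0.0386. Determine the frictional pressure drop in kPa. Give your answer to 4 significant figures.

ΔP ≈ 12.98 kPa

Q = 606.3 L/min = 606.3/60000 = 0.0101 m³/s.
Cross-sectional area A = πD²/4 = π(0.1323)²/4 = 0.01375 m²; mean velocity V = Q/A = 0.0101/0.01375 = 0.7351 m/s.
Reynolds number Re = ρVD/μ = 1759 · 0.7351 · 0.1323 / 0.00471 = 3.632e+04.
Re > 4000 → turbulent; use the Moody-chart value f = 0.0386.
Darcy-Weisbach: ΔP = f(L/D)(ρV²/2) = 0.0386·(93.59/0.1323)·(1759·0.7351²/2) = 0.0386·707.4·475.2 = 1.298e+04 Pa.
ΔP = 1.298e+04 Pa = 12.98 kPa.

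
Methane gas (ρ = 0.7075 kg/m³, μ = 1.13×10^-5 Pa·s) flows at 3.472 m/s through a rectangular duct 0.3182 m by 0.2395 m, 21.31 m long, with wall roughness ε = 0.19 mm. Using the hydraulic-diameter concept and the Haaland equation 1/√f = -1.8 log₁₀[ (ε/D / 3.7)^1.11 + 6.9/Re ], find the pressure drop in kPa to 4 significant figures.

ΔP ≈ 0.007404 kPa

Hydraulic diameter D_h = 4A/P = 4·(0.3182·0.2395)/(2·(0.3182+0.2395)) = 0.3048/1.115 = 0.2733 m.
Re = ρVD_h/μ = 0.7075·3.472·0.2733/1.13e-05 = 5.941e+04.
ε/D_h = 0.00019/0.2733 = 0.000695; Haaland gives 1/√f = -1.8 log₁₀[7.31e-05+0.000116] = 6.701, so f = 0.02227.
ΔP = f(L/D_h)(ρV²/2) = 0.02227·21.31/0.2733·4.264 = 7.404 Pa.
ΔP = 0.007404 kPa.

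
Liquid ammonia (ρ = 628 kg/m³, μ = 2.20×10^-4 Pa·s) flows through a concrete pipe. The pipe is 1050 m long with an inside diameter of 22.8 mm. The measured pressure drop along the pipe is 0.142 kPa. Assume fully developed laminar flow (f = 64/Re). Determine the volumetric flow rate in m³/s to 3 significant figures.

Q ≈ 4.08×10^-6 m³/s

For laminar flow, f = 64/Re with Re = ρVD/μ, so Darcy-Weisbach reduces to ΔP = 32μLV/D². Solving for V: V = ΔP·D²/(32μL) = 142·(0.0228)²/(32·0.00022·1050) = 0.009986 m/s.
Check: Re = ρVD/μ = 628·0.009986·0.0228/0.00022 = 649.9 < 2300, so the laminar assumption holds.
Q = V·A = 0.009986·(π/4·0.0228²) = 4.077e-06 m³/s = 4.08×10^-6 m³/s.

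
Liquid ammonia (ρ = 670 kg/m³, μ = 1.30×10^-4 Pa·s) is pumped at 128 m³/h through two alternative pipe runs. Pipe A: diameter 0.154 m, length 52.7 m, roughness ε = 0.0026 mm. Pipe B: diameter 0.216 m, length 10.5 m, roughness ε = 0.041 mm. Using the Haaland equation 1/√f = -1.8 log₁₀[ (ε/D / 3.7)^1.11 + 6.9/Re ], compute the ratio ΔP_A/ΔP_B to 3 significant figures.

Pipe A: V = Q/A = 0.03556/0.01863 = 1.909 m/s; Re = 1.515e+06; ε/D = 1.69e-05; Haaland → f = 0.01123; ΔP_A = f(L/D)(ρV²/2) = 4693 Pa.
Pipe B: V = Q/A = 0.03556/0.03664 = 0.9703 m/s; Re = 1.08e+06; ε/D = 0.00019; Haaland → f = 0.01443; ΔP_B = f(L/D)(ρV²/2) = 221.2 Pa.
ΔP_A/ΔP_B = 4693/221.2 = 21.2.

ΔP_A/ΔP_B ≈ 21.2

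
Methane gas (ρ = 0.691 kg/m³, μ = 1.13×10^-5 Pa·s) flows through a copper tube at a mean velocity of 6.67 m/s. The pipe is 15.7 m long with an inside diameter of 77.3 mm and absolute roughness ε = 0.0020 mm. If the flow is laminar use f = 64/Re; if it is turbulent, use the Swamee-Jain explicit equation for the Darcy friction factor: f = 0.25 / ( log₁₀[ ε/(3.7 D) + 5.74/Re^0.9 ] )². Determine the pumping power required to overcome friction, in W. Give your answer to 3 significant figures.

Reynolds number Re = ρVD/μ = 0.691 · 6.67 · 0.0773 / 1.13e-05 = 3.153e+04.
Re > 4000 → turbulent. Relative roughness ε/D = 2e-06/0.0773 = 2.59e-05. Swamee-Jain: f = 0.25/(log₁₀[2.59e-05/3.7 + 5.74/3.153e+04^0.9])² = 0.25/(log₁₀[6.99e-06 + 0.000513])² = 0.25/(-3.284)² = 0.02318.
Darcy-Weisbach: ΔP = f(L/D)(ρV²/2) = 0.02318·(15.7/0.0773)·(0.691·6.67²/2) = 0.02318·203.1·15.37 = 72.37 Pa.
Q = V·A = 6.67·0.004693 = 0.0313 m³/s.
Pumping power P = QΔP = 0.0313·72.37 = 2.265 W = 2.27 W.

P ≈ 2.27 W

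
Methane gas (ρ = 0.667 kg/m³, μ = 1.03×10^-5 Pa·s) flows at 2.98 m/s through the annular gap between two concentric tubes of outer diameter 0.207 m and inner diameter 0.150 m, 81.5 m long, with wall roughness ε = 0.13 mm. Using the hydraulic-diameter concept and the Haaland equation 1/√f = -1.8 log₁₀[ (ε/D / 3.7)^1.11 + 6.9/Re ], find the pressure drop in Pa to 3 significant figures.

Hydraulic diameter D_h = 4A/P = D_o - D_i = 0.207 - 0.15 = 0.057 m.
Re = ρVD_h/μ = 0.667·2.98·0.057/1.03e-05 = 1.1e+04.
ε/D_h = 0.00013/0.057 = 0.00228; Haaland gives 1/√f = -1.8 log₁₀[0.000273+0.000627] = 5.482, so f = 0.03328.
ΔP = f(L/D_h)(ρV²/2) = 0.03328·81.5/0.057·2.962 = 140.9 Pa.

ΔP ≈ 141 Pa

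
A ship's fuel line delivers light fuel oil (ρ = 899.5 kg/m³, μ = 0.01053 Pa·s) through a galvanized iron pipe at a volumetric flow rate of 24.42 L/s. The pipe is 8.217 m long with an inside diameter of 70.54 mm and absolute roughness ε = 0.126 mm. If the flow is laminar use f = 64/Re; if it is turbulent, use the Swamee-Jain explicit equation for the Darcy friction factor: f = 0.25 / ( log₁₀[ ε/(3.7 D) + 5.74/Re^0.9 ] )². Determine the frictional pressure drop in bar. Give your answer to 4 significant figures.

Q = 24.42 L/s = 24.42/1000 = 0.02442 m³/s.
Cross-sectional area A = πD²/4 = π(0.07054)²/4 = 0.003908 m²; mean velocity V = Q/A = 0.02442/0.003908 = 6.249 m/s.
Reynolds number Re = ρVD/μ = 899.5 · 6.249 · 0.07054 / 0.0105 = 3.765e+04.
Re > 4000 → turbulent. Relative roughness ε/D = 0.000126/0.07054 = 0.00179. Swamee-Jain: f = 0.25/(log₁₀[0.00179/3.7 + 5.74/3.765e+04^0.9])² = 0.25/(log₁₀[0.000483 + 0.000437])² = 0.25/(-3.036)² = 0.02712.
Darcy-Weisbach: ΔP = f(L/D)(ρV²/2) = 0.02712·(8.217/0.07054)·(899.5·6.249²/2) = 0.02712·116.5·1.756e+04 = 5.547e+04 Pa.
ΔP = 5.547e+04 Pa = 0.5547 bar.

ΔP ≈ 0.5547 bar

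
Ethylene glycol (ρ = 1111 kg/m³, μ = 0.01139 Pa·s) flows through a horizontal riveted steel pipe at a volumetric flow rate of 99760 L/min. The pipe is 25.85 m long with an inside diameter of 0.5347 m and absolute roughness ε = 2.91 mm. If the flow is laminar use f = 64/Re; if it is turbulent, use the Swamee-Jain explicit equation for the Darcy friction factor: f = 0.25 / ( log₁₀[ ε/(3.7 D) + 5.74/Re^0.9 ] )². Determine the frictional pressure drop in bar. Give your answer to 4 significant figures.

Q = 99760 L/min = 99760/60000 = 1.663 m³/s.
Cross-sectional area A = πD²/4 = π(0.5347)²/4 = 0.2245 m²; mean velocity V = Q/A = 1.663/0.2245 = 7.404 m/s.
Reynolds number Re = ρVD/μ = 1111 · 7.404 · 0.5347 / 0.0114 = 3.862e+05.
Re > 4000 → turbulent. Relative roughness ε/D = 0.00291/0.5347 = 0.00544. Swamee-Jain: f = 0.25/(log₁₀[0.00544/3.7 + 5.74/3.862e+05^0.9])² = 0.25/(log₁₀[0.00147 + 5.38e-05])² = 0.25/(-2.817)² = 0.03151.
Darcy-Weisbach: ΔP = f(L/D)(ρV²/2) = 0.03151·(25.85/0.5347)·(1111·7.404²/2) = 0.03151·48.34·3.046e+04 = 4.639e+04 Pa.
ΔP = 4.639e+04 Pa = 0.4639 bar.

ΔP ≈ 0.4639 bar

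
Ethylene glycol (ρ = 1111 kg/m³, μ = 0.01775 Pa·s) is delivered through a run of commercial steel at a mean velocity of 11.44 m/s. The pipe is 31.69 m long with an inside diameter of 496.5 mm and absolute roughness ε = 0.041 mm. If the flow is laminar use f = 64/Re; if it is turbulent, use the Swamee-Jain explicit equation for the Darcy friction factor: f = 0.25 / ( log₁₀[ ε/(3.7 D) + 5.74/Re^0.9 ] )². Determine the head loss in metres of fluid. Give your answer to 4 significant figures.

h_f ≈ 6.346 m

Reynolds number Re = ρVD/μ = 1111 · 11.44 · 0.4965 / 0.0177 = 3.555e+05.
Re > 4000 → turbulent. Relative roughness ε/D = 4.1e-05/0.4965 = 8.26e-05. Swamee-Jain: f = 0.25/(log₁₀[8.26e-05/3.7 + 5.74/3.555e+05^0.9])² = 0.25/(log₁₀[2.23e-05 + 5.8e-05])² = 0.25/(-4.095)² = 0.01491.
Darcy-Weisbach: ΔP = f(L/D)(ρV²/2) = 0.01491·(31.69/0.4965)·(1111·11.44²/2) = 0.01491·63.83·7.27e+04 = 6.917e+04 Pa.
Head loss h_f = ΔP/(ρg) = 6.917e+04/(1111·9.81) = 6.346 m.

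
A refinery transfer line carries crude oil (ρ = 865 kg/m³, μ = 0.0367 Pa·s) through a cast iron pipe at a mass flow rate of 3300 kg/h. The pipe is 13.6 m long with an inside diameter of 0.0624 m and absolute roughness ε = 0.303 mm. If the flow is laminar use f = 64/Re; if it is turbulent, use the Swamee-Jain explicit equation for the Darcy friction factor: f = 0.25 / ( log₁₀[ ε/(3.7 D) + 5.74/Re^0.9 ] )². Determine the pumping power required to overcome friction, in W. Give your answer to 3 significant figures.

P ≈ 1.51 W

ṁ = 3300 kg/h = 3300/3600 = 0.9167 kg/s.
A = πD²/4 = π(0.0624)²/4 = 0.003058 m²; mean velocity V = ṁ/(ρA) = 0.9167/(865 · 0.003058) = 0.3465 m/s.
Reynolds number Re = ρVD/μ = 865 · 0.3465 · 0.0624 / 0.0367 = 509.6.
Re < 2300 → laminar flow, so f = 64/Re = 64/509.6 = 0.1256 (the turbulent correlation is not needed).
Darcy-Weisbach: ΔP = f(L/D)(ρV²/2) = 0.1256·(13.6/0.0624)·(865·0.3465²/2) = 0.1256·217.9·51.93 = 1421 Pa.
Q = ṁ/ρ = 0.9167/865 = 0.00106 m³/s.
Pumping power P = QΔP = 0.00106·1421 = 1.506 W = 1.51 W.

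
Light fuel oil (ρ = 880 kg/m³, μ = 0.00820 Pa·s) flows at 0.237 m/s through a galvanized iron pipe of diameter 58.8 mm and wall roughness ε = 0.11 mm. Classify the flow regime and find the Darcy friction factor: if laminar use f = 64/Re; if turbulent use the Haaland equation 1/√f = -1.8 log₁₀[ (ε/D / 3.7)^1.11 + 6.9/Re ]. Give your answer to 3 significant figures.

Re = ρVD/μ = 880·0.237·0.0588/0.0082 = 1496.
Re < 2300 → laminar, so f = 64/Re = 0.04279 (roughness is irrelevant in laminar flow).

f ≈ 0.0428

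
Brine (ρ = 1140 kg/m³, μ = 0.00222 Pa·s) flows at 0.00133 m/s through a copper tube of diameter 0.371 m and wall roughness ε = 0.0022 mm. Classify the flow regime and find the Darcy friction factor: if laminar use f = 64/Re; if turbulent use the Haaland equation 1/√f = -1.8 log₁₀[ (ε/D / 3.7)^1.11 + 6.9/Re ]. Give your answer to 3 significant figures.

f ≈ 0.253

Re = ρVD/μ = 1140·0.00133·0.371/0.00222 = 253.4.
Re < 2300 → laminar, so f = 64/Re = 0.2526 (roughness is irrelevant in laminar flow).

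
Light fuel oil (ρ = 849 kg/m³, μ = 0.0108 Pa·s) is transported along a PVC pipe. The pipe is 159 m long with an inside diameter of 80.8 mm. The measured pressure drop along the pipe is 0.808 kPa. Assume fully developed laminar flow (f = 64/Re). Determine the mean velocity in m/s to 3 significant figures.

V ≈ 0.0960 m/s

For laminar flow, f = 64/Re with Re = ρVD/μ, so Darcy-Weisbach reduces to ΔP = 32μLV/D². Solving for V: V = ΔP·D²/(32μL) = 808·(0.0808)²/(32·0.0108·159) = 0.096 m/s.
Check: Re = ρVD/μ = 849·0.096·0.0808/0.0108 = 609.8 < 2300, so the laminar assumption holds.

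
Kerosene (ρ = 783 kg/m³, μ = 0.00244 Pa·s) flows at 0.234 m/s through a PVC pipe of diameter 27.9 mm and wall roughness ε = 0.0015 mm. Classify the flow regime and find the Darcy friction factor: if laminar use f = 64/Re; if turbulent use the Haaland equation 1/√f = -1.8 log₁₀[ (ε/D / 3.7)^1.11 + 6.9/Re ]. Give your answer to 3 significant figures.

Re = ρVD/μ = 783·0.234·0.0279/0.00244 = 2095.
Re < 2300 → laminar, so f = 64/Re = 0.03055 (roughness is irrelevant in laminar flow).

f ≈ 0.0305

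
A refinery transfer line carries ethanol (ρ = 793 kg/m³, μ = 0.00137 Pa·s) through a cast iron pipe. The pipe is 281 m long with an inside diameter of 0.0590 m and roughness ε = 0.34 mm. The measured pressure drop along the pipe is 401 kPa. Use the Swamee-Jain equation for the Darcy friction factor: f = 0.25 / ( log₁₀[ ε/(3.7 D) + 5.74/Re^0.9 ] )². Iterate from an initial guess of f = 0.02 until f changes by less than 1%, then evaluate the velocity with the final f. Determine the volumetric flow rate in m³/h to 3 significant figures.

Rearranging Darcy-Weisbach: V = √(2·ΔP·D/(f·L·ρ)). With ε/D = 0.00034/0.059 = 0.00576, iterate starting from f = 0.02:
  f = 0.02 → V = √(2·4.01e+05·0.059/(0.02·281·793)) = 3.258 m/s; Re = ρVD/μ = 1.113e+05; f → 0.03273
  f = 0.03273 → V = 2.547 m/s; Re = 8.699e+04; f → 0.03297
Converged (Δf/f < 1%). With the final f = 0.03297: V = √(2·4.01e+05·0.059/(0.03297·281·793)) = 2.538 m/s.
Q = V·A = 2.538·(π/4·0.059²) = 0.006938 m³/s = 25.0 m³/h.

Q ≈ 25.0 m³/h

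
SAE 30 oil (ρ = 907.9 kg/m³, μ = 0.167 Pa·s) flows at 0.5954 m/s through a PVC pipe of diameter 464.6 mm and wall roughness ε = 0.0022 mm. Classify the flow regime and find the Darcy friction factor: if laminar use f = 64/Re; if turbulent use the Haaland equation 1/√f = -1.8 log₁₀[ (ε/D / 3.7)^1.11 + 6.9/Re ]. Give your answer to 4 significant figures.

Re = ρVD/μ = 907.9·0.5954·0.4646/0.167 = 1504.
Re < 2300 → laminar, so f = 64/Re = 0.04256 (roughness is irrelevant in laminar flow).

f ≈ 0.04256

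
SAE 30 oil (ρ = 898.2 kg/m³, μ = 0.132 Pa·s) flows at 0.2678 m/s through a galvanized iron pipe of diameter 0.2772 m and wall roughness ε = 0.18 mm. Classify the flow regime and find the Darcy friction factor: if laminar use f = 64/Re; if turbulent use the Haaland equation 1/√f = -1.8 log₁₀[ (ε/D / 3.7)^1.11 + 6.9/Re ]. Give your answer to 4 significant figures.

f ≈ 0.1267

Re = ρVD/μ = 898.2·0.2678·0.2772/0.132 = 505.1.
Re < 2300 → laminar, so f = 64/Re = 0.1267 (roughness is irrelevant in laminar flow).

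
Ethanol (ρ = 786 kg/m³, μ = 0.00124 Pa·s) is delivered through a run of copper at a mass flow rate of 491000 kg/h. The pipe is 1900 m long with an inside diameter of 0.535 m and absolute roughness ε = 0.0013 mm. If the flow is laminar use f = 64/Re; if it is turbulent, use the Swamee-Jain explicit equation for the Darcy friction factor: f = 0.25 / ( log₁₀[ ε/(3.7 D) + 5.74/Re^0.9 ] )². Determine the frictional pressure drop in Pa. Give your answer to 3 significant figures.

ṁ = 491000 kg/h = 491000/3600 = 136.4 kg/s.
A = πD²/4 = π(0.535)²/4 = 0.2248 m²; mean velocity V = ṁ/(ρA) = 136.4/(786 · 0.2248) = 0.7719 m/s.
Reynolds number Re = ρVD/μ = 786 · 0.7719 · 0.535 / 0.00124 = 2.618e+05.
Re > 4000 → turbulent. Relative roughness ε/D = 1.3e-06/0.535 = 2.43e-06. Swamee-Jain: f = 0.25/(log₁₀[2.43e-06/3.7 + 5.74/2.618e+05^0.9])² = 0.25/(log₁₀[6.57e-07 + 7.63e-05])² = 0.25/(-4.113)² = 0.01477.
Darcy-Weisbach: ΔP = f(L/D)(ρV²/2) = 0.01477·(1900/0.535)·(786·0.7719²/2) = 0.01477·3551·234.2 = 1.229e+04 Pa.

ΔP ≈ 12300 Pa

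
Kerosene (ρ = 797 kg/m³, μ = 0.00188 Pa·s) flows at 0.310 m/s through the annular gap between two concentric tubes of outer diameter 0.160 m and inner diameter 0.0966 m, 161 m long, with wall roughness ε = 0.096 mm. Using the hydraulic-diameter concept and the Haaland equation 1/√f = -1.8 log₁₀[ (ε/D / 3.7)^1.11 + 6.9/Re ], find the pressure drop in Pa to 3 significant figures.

Hydraulic diameter D_h = 4A/P = D_o - D_i = 0.16 - 0.0966 = 0.0634 m.
Re = ρVD_h/μ = 797·0.31·0.0634/0.00188 = 8332.
ε/D_h = 9.6e-05/0.0634 = 0.00151; Haaland gives 1/√f = -1.8 log₁₀[0.000173+0.000828] = 5.399, so f = 0.03431.
ΔP = f(L/D_h)(ρV²/2) = 0.03431·161/0.0634·38.3 = 3337 Pa.

ΔP ≈ 3340 Pa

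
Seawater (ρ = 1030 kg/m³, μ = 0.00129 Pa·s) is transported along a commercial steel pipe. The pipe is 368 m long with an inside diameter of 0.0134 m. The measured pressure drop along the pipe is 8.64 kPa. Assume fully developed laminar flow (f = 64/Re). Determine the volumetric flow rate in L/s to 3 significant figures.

For laminar flow, f = 64/Re with Re = ρVD/μ, so Darcy-Weisbach reduces to ΔP = 32μLV/D². Solving for V: V = ΔP·D²/(32μL) = 8640·(0.0134)²/(32·0.00129·368) = 0.1021 m/s.
Check: Re = ρVD/μ = 1030·0.1021·0.0134/0.00129 = 1093 < 2300, so the laminar assumption holds.
Q = V·A = 0.1021·(π/4·0.0134²) = 1.44e-05 m³/s = 0.0144 L/s.

Q ≈ 0.0144 L/s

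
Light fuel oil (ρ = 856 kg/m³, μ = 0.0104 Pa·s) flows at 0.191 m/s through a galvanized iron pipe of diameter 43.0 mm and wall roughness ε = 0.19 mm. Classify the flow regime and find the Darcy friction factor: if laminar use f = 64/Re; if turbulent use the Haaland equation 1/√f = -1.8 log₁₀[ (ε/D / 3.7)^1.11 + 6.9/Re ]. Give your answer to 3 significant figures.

f ≈ 0.0947

Re = ρVD/μ = 856·0.191·0.043/0.0104 = 676.
Re < 2300 → laminar, so f = 64/Re = 0.09468 (roughness is irrelevant in laminar flow).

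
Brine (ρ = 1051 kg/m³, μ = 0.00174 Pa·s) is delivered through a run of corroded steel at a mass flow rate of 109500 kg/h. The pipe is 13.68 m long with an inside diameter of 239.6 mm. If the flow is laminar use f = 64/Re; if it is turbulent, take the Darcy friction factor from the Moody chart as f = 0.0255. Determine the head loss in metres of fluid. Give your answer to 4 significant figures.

h_f ≈ 0.03057 m

ṁ = 109500 kg/h = 109500/3600 = 30.42 kg/s.
A = πD²/4 = π(0.2396)²/4 = 0.04509 m²; mean velocity V = ṁ/(ρA) = 30.42/(1051 · 0.04509) = 0.6419 m/s.
Reynolds number Re = ρVD/μ = 1051 · 0.6419 · 0.2396 / 0.00174 = 9.289e+04.
Re > 4000 → turbulent; use the Moody-chart value f = 0.0255.
Darcy-Weisbach: ΔP = f(L/D)(ρV²/2) = 0.0255·(13.68/0.2396)·(1051·0.6419²/2) = 0.0255·57.1·216.5 = 315.2 Pa.
Head loss h_f = ΔP/(ρg) = 315.2/(1051·9.81) = 0.03057 m.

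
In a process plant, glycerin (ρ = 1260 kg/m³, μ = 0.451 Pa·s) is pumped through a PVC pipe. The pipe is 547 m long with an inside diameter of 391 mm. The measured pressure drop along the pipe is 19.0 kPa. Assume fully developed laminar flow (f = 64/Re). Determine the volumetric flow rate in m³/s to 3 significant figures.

Q ≈ 0.0442 m³/s

For laminar flow, f = 64/Re with Re = ρVD/μ, so Darcy-Weisbach reduces to ΔP = 32μLV/D². Solving for V: V = ΔP·D²/(32μL) = 1.9e+04·(0.391)²/(32·0.451·547) = 0.368 m/s.
Check: Re = ρVD/μ = 1260·0.368·0.391/0.451 = 401.9 < 2300, so the laminar assumption holds.
Q = V·A = 0.368·(π/4·0.391²) = 0.04418 m³/s = 0.0442 m³/s.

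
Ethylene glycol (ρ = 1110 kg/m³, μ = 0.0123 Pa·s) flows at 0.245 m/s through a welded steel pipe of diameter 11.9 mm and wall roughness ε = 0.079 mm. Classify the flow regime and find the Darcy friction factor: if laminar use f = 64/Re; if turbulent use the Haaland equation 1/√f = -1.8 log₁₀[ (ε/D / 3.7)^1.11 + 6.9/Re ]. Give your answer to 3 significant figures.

f ≈ 0.243

Re = ρVD/μ = 1110·0.245·0.0119/0.0123 = 263.1.
Re < 2300 → laminar, so f = 64/Re = 0.2432 (roughness is irrelevant in laminar flow).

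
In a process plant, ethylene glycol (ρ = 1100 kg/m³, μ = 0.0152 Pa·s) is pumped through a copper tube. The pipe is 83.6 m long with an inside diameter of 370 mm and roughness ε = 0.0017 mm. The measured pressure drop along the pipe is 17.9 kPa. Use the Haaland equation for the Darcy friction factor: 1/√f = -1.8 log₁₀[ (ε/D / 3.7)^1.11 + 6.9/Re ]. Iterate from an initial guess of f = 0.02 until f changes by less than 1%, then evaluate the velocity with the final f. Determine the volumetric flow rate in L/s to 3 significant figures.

Rearranging Darcy-Weisbach: V = √(2·ΔP·D/(f·L·ρ)). With ε/D = 1.7e-06/0.37 = 4.59e-06, iterate starting from f = 0.02:
  f = 0.02 → V = √(2·1.79e+04·0.37/(0.02·83.6·1100)) = 2.684 m/s; Re = ρVD/μ = 7.186e+04; f → 0.01913
  f = 0.01913 → V = 2.744 m/s; Re = 7.347e+04; f → 0.01904
Converged (Δf/f < 1%). With the final f = 0.01904: V = √(2·1.79e+04·0.37/(0.01904·83.6·1100)) = 2.75 m/s.
Q = V·A = 2.75·(π/4·0.37²) = 0.2957 m³/s = 296 L/s.

Q ≈ 296 L/s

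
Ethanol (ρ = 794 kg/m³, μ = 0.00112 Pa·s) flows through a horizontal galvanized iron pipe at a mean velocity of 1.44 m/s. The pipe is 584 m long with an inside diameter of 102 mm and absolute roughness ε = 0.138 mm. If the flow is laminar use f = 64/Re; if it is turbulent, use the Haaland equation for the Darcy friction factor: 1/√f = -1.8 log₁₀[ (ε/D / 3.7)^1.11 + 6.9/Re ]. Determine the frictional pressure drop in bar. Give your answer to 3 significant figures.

Reynolds number Re = ρVD/μ = 794 · 1.44 · 0.102 / 0.00112 = 1.041e+05.
Re > 4000 → turbulent. Relative roughness ε/D = 0.000138/0.102 = 0.00135. Haaland: 1/√f = -1.8 log₁₀[(0.00135/3.7)^1.11 + 6.9/1.041e+05] = -1.8 log₁₀[0.000153 + 6.63e-05] = 6.586, so f = 0.02306.
Darcy-Weisbach: ΔP = f(L/D)(ρV²/2) = 0.02306·(584/0.102)·(794·1.44²/2) = 0.02306·5725·823.2 = 1.087e+05 Pa.
ΔP = 1.087e+05 Pa = 1.09 bar.

ΔP ≈ 1.09 bar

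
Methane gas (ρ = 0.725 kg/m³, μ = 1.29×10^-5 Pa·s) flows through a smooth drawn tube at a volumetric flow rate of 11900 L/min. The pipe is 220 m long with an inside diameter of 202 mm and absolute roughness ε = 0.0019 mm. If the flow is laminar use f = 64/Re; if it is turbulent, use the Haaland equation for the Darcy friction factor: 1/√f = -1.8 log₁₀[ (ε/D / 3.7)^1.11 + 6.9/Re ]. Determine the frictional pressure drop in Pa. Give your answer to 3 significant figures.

ΔP ≈ 291 Pa

Q = 11900 L/min = 11900/60000 = 0.1983 m³/s.
Cross-sectional area A = πD²/4 = π(0.202)²/4 = 0.03205 m²; mean velocity V = Q/A = 0.1983/0.03205 = 6.189 m/s.
Reynolds number Re = ρVD/μ = 0.725 · 6.189 · 0.202 / 1.29e-05 = 7.026e+04.
Re > 4000 → turbulent. Relative roughness ε/D = 1.9e-06/0.202 = 9.41e-06. Haaland: 1/√f = -1.8 log₁₀[(9.41e-06/3.7)^1.11 + 6.9/7.026e+04] = -1.8 log₁₀[6.16e-07 + 9.82e-05] = 7.209, so f = 0.01924.
Darcy-Weisbach: ΔP = f(L/D)(ρV²/2) = 0.01924·(220/0.202)·(0.725·6.189²/2) = 0.01924·1089·13.88 = 290.9 Pa.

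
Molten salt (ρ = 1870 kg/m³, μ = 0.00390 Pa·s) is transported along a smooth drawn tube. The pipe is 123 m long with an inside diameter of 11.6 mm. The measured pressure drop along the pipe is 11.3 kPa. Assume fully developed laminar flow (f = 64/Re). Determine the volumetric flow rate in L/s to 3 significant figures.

Q ≈ 0.0105 L/s

For laminar flow, f = 64/Re with Re = ρVD/μ, so Darcy-Weisbach reduces to ΔP = 32μLV/D². Solving for V: V = ΔP·D²/(32μL) = 1.13e+04·(0.0116)²/(32·0.0039·123) = 0.09905 m/s.
Check: Re = ρVD/μ = 1870·0.09905·0.0116/0.0039 = 550.9 < 2300, so the laminar assumption holds.
Q = V·A = 0.09905·(π/4·0.0116²) = 1.047e-05 m³/s = 0.0105 L/s.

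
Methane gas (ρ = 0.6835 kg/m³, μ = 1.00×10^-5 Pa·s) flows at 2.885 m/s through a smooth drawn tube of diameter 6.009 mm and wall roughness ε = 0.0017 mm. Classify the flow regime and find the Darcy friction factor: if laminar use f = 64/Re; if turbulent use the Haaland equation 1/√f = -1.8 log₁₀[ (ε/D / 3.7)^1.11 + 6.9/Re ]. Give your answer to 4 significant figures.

f ≈ 0.05401

Re = ρVD/μ = 0.6835·2.885·0.006009/1e-05 = 1185.
Re < 2300 → laminar, so f = 64/Re = 0.05401 (roughness is irrelevant in laminar flow).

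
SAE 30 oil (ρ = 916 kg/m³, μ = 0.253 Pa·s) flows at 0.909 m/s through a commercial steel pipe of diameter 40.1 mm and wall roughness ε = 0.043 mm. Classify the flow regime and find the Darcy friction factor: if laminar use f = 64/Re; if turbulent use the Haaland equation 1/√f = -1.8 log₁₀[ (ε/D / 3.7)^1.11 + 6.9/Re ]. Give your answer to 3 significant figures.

Re = ρVD/μ = 916·0.909·0.0401/0.253 = 132.
Re < 2300 → laminar, so f = 64/Re = 0.4849 (roughness is irrelevant in laminar flow).

f ≈ 0.485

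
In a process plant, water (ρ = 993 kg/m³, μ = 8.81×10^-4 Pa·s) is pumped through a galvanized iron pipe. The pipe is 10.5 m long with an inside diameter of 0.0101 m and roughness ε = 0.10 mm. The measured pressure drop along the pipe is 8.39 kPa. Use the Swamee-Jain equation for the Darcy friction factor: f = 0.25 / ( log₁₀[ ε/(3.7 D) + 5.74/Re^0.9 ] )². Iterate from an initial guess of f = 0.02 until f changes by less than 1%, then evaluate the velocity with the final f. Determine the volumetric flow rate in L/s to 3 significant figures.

Q ≈ 0.0475 L/s

Rearranging Darcy-Weisbach: V = √(2·ΔP·D/(f·L·ρ)). With ε/D = 0.0001/0.0101 = 0.0099, iterate starting from f = 0.02:
  f = 0.02 → V = √(2·8390·0.0101/(0.02·10.5·993)) = 0.9015 m/s; Re = ρVD/μ = 1.026e+04; f → 0.04381
  f = 0.04381 → V = 0.6091 m/s; Re = 6934; f → 0.04606
  f = 0.04606 → V = 0.594 m/s; Re = 6763; f → 0.04623
Converged (Δf/f < 1%). With the final f = 0.04623: V = √(2·8390·0.0101/(0.04623·10.5·993)) = 0.593 m/s.
Q = V·A = 0.593·(π/4·0.0101²) = 4.751e-05 m³/s = 0.0475 L/s.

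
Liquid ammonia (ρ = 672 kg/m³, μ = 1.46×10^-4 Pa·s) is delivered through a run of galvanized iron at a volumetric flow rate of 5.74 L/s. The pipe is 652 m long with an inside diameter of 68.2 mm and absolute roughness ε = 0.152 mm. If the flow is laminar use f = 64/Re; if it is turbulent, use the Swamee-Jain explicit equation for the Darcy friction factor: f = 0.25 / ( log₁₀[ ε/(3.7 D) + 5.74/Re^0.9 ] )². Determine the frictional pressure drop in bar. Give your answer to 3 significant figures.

Q = 5.74 L/s = 5.74/1000 = 0.00574 m³/s.
Cross-sectional area A = πD²/4 = π(0.0682)²/4 = 0.003653 m²; mean velocity V = Q/A = 0.00574/0.003653 = 1.571 m/s.
Reynolds number Re = ρVD/μ = 672 · 1.571 · 0.0682 / 0.000146 = 4.932e+05.
Re > 4000 → turbulent. Relative roughness ε/D = 0.000152/0.0682 = 0.00223. Swamee-Jain: f = 0.25/(log₁₀[0.00223/3.7 + 5.74/4.932e+05^0.9])² = 0.25/(log₁₀[0.000602 + 4.32e-05])² = 0.25/(-3.19)² = 0.02457.
Darcy-Weisbach: ΔP = f(L/D)(ρV²/2) = 0.02457·(652/0.0682)·(672·1.571²/2) = 0.02457·9560·829.6 = 1.948e+05 Pa.
ΔP = 1.948e+05 Pa = 1.95 bar.

ΔP ≈ 1.95 bar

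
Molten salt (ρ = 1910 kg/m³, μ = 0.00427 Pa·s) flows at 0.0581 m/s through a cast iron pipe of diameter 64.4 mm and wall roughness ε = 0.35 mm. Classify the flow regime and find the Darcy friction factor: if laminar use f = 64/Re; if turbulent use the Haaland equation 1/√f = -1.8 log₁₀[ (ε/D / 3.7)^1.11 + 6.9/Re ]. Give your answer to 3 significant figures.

f ≈ 0.0382

Re = ρVD/μ = 1910·0.0581·0.0644/0.00427 = 1674.
Re < 2300 → laminar, so f = 64/Re = 0.03824 (roughness is irrelevant in laminar flow).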